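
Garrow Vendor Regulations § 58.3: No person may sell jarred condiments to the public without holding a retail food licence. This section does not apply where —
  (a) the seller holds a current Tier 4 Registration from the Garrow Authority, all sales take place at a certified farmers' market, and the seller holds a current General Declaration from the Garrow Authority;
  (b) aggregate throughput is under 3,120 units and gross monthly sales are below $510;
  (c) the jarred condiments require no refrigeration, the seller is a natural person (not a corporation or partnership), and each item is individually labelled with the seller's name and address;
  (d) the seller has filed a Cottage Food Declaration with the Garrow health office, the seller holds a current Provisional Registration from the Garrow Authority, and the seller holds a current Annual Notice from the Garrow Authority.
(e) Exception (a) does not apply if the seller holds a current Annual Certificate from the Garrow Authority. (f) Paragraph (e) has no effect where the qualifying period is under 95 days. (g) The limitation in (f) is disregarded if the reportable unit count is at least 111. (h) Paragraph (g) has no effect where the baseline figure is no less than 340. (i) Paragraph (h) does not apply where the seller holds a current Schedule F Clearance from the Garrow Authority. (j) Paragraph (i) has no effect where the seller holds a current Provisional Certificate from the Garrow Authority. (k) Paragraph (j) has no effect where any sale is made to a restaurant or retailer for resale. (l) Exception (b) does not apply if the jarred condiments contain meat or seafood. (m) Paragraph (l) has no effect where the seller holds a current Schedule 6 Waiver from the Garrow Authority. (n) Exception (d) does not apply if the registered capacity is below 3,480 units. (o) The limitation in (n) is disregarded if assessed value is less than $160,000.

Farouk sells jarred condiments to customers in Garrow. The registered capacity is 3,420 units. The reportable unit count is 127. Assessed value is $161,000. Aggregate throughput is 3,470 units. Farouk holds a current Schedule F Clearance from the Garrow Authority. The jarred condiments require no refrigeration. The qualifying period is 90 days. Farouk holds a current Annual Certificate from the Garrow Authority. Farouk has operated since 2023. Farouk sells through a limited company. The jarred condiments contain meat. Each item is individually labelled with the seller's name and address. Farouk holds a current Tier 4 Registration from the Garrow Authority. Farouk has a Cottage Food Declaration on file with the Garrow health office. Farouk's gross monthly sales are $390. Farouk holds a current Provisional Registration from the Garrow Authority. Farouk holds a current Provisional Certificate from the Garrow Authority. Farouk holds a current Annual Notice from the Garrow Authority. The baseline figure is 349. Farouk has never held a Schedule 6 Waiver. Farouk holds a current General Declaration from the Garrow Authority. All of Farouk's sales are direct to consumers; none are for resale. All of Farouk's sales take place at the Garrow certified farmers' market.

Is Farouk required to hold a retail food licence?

No — exception (a) applies; Farouk is not required to hold a retail food licence.

All of (a)'s requirements are met (a current Tier 4 Registration is held; all sales are at a certified farmers' market; a current General Declaration is held). Applying paragraphs (e)–(k): (e) would limit (a) — a current Annual Certificate is held — but (f) sets (e) aside: (f) operates — the qualifying period is 90 days, under the 95 days limit. (g) is engaged (the reportable unit count is 127, meeting the 111 threshold), but is set aside by (h): (h) is triggered — the baseline figure is 349, meeting the 340 threshold. (i) operates (a current Schedule F Clearance is held), but is displaced by (j): (j) operates against (i): a current Provisional Certificate is held. (k) does not operate here (no sales are for resale), so (j) stands. Exception (a) stands.
Exception (b) fails — aggregate throughput is 3,470 units, not under 3,120 units.
Exception (c) does not apply: the seller operates through a limited company.
Exception (d) is satisfied on its face — a Cottage Food Declaration is on file; a current Provisional Registration is held; a current Annual Notice is held. But: (n) operates against (d): the registered capacity is 3,420 units, below the 3,480 units limit. (o), which would lift (n), is inapplicable — assessed value is $161,000, not less than $160,000. (d) is therefore removed.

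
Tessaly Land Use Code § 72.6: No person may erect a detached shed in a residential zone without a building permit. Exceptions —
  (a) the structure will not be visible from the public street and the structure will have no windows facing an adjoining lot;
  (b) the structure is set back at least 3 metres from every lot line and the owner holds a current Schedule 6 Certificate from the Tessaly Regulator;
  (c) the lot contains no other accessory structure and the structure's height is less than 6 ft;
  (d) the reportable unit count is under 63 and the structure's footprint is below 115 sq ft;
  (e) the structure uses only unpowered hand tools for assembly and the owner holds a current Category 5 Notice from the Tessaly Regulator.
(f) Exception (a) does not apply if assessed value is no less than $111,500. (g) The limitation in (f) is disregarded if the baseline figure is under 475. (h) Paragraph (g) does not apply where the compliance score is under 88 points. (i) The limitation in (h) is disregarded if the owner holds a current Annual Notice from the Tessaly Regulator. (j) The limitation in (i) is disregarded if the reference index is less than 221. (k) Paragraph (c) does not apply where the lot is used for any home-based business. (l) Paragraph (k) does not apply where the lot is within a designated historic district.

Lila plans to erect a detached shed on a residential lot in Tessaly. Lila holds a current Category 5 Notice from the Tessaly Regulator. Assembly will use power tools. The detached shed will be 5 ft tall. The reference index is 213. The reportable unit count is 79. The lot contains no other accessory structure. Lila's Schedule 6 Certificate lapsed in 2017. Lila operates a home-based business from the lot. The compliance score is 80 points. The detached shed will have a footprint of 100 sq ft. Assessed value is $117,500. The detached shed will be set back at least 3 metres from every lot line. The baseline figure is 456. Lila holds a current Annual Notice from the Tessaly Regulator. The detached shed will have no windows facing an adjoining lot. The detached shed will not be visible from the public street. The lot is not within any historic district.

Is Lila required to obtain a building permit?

Yes — Lila must obtain a building permit.

Exception (a)'s conditions are all satisfied: the structure will not be visible from the street; no windows face an adjoining lot. But: (f) operates — assessed value is $117,500, meeting the $111,500 threshold. (g) operates (the baseline figure is 456, under the 475 limit), but is overridden by (h): (h) operates against (g): the compliance score is 80 points, under the 88 points limit. (i) is engaged (a current Annual Notice is held), but is set aside by (j): (j) operates — the reference index is 213, less than the 221 limit. (a) is therefore removed.
Exception (b) fails — there is no Schedule 6 Certificate in force.
Exception (c) is satisfied on its face — the lot has no other accessory structure; the structure's height is 5 ft, less than the 6 ft limit. However, paragraphs (k)–(l) must be considered: (k) operates against (c): a home-based business operates on the lot. (l) is not triggered (the lot is not in a historic district), so (k) stands. (c) is therefore removed.
Exception (d) does not apply: the reportable unit count is 79, not under 63.
Exception (e) does not apply: assembly uses power tools.
None of the exceptions is available; § 72.6 applies in full.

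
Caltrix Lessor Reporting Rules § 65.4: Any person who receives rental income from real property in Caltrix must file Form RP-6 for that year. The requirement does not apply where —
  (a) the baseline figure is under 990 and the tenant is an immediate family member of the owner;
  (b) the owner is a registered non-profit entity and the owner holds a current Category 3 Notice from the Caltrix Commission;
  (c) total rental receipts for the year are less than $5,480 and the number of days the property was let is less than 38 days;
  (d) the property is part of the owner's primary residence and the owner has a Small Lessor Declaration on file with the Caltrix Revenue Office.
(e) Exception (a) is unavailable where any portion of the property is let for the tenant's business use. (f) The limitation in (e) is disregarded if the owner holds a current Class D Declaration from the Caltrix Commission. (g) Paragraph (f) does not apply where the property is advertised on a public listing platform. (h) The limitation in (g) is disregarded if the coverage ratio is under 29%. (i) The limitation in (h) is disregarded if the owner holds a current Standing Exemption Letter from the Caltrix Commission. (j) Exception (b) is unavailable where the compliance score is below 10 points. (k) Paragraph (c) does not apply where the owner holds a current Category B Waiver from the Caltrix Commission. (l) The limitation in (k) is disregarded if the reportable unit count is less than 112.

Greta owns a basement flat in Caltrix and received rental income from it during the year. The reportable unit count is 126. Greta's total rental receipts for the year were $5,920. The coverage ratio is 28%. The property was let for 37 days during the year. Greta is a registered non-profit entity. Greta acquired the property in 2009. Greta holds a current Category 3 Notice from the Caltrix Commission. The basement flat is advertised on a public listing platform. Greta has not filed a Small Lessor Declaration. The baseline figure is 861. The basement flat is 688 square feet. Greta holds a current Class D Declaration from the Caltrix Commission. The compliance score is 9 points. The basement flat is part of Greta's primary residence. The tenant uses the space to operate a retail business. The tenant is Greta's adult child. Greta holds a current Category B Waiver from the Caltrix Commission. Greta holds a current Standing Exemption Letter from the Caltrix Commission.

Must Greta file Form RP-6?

Yes — Greta must file Form RP-6.

Exception (a)'s conditions are all satisfied: the baseline figure is 861, under the 990 limit; the tenant is an immediate family member. But: (e) is engaged — the space is let for business use. (f) is triggered (a current Class D Declaration is held), but is itself disapplied by (g): (g) operates against (f): the property is publicly advertised. (h) would limit (g) — the coverage ratio is 28%, under the 29% limit — but (i) sets (h) aside: (i) is triggered — a current Standing Exemption Letter is held. So (a) is unavailable.
Exception (b): Greta is a registered non-profit; a current Category 3 Notice is held — every condition holds. However, paragraph (j) must be considered: (j) operates against (b): the compliance score is 9 points, below the 10 points limit. (b) is therefore removed.
Exception (c) requires that total rental receipts for the year are less than $5,480; but total rental receipts for the year are $5,920, not less than $5,480, so (c) is unavailable.
Exception (d) fails — no Small Lessor Declaration is on file.
Every exception is unavailable, so the rule governs.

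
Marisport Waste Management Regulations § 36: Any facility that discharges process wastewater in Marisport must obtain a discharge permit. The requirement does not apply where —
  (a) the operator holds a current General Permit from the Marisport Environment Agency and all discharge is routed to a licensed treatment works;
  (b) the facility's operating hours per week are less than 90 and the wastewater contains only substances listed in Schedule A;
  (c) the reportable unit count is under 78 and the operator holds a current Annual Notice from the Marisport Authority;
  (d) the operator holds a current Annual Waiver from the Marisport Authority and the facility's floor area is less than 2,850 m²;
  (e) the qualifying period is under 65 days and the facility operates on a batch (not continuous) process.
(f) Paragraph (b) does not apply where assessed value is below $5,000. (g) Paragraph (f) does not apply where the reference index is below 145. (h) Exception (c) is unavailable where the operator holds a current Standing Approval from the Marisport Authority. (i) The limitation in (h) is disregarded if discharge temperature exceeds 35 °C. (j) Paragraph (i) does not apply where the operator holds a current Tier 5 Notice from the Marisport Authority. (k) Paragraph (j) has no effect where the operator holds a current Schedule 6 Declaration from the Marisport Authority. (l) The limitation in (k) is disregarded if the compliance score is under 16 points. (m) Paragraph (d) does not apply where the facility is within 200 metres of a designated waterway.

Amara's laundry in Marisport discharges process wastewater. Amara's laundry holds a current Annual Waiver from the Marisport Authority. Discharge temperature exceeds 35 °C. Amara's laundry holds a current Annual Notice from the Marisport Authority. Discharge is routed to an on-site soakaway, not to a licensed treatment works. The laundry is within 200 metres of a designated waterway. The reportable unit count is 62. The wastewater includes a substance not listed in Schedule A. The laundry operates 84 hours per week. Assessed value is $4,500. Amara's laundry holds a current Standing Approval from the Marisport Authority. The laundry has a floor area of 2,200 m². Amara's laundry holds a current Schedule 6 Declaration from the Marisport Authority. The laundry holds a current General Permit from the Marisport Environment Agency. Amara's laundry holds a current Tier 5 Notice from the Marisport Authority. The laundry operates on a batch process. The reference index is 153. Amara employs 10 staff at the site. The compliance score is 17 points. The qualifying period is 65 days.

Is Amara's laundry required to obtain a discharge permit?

Exception (a) requires that all discharge is routed to a licensed treatment works; but discharge is not routed to a licensed treatment works, so (a) is unavailable.
Exception (b) fails — the wastewater includes a non-Schedule-A substance.
All of (c)'s requirements are met (the reportable unit count is 62, under the 78 limit; a current Annual Notice is held). As to paragraphs (h)–(l): (h) applies (a current Standing Approval is held), but yields to (i): (i) is engaged — discharge temperature exceeds 35 °C. (j) would limit (i) — a current Tier 5 Notice is held — but (k) sets (j) aside: (k) is engaged — a current Schedule 6 Declaration is held. (l) is inapplicable (the compliance score is 17 points, not under 16 points), so (k) stands. So (c) applies.
All of (d)'s requirements are met (a current Annual Waiver is held; the facility's floor area is 2,200 m², less than the 2,850 m² limit). Turning to paragraph (m): (m) operates against (d): the laundry is within 200 m of a designated waterway. Exception (d) does not apply.
Exception (e) requires that the qualifying period is under 65 days; but the qualifying period is 65 days, not under 65 days, so (e) is unavailable.

No — exception (c) applies; Amara's laundry is not required to obtain a discharge permit.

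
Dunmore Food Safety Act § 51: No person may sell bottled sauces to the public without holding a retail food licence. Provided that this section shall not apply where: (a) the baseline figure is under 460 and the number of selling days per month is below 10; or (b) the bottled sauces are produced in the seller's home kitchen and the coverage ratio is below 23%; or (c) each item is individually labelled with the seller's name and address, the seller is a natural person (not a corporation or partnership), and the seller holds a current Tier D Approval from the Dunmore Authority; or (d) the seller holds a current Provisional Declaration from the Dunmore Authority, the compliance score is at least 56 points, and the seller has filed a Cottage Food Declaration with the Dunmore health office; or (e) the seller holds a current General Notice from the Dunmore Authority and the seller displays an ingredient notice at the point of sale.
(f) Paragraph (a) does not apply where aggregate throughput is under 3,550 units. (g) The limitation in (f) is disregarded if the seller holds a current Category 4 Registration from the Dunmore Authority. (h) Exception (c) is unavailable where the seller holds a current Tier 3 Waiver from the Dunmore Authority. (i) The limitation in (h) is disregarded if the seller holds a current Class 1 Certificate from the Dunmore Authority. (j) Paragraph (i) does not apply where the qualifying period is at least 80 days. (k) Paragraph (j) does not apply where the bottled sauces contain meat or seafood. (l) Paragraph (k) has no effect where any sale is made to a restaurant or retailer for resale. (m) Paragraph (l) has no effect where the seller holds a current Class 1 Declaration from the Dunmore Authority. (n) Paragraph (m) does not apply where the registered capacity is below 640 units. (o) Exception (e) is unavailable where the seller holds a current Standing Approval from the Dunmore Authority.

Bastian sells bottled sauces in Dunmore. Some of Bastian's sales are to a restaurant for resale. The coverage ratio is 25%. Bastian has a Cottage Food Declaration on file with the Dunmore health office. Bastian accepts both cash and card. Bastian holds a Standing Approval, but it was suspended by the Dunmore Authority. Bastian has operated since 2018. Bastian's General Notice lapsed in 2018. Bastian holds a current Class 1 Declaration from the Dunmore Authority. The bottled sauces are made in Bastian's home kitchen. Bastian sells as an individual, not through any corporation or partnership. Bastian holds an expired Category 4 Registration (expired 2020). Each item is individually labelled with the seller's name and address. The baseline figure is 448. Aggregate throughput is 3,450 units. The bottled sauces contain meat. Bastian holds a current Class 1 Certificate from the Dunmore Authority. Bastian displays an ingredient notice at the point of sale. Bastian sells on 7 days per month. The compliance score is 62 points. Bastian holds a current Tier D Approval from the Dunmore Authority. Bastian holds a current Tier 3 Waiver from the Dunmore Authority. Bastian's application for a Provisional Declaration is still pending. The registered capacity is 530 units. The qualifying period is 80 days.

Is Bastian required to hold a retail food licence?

Exception (a): the baseline figure is 448, under the 460 limit; the number of selling days per month is 7, below the 10 limit — every condition holds. But: (f) is triggered — aggregate throughput is 3,450 units, under the 3,550 units limit. (g) is not engaged (there is no Category 4 Registration in force), so (f) stands. So (a) is unavailable.
Exception (b) fails — the coverage ratio is 25%, not below 23%.
Exception (c)'s conditions are all satisfied: items are individually labelled; the seller is a natural person; a current Tier D Approval is held. But: (h) operates against (c): a current Tier 3 Waiver is held. (i) operates (a current Class 1 Certificate is held), but is displaced by (j): (j) applies — the qualifying period is 80 days, meeting the 80 days threshold. (k) operates (the bottled sauces contain meat), but is overridden by (l): (l) applies — some sales are to a restaurant for resale. (m) would limit (l) — a current Class 1 Declaration is held — but (n) sets (m) aside: (n) is triggered — the registered capacity is 530 units, below the 640 units limit. So (c) is unavailable.
Exception (d) requires that the seller holds a current Provisional Declaration from the Dunmore Authority; but the Provisional Declaration is not current, so (d) is unavailable.
Exception (e) requires that the seller holds a current General Notice from the Dunmore Authority; but the General Notice is not current, so (e) is unavailable.
Every exception is unavailable, so the rule governs.

Yes — Bastian must hold a retail food licence.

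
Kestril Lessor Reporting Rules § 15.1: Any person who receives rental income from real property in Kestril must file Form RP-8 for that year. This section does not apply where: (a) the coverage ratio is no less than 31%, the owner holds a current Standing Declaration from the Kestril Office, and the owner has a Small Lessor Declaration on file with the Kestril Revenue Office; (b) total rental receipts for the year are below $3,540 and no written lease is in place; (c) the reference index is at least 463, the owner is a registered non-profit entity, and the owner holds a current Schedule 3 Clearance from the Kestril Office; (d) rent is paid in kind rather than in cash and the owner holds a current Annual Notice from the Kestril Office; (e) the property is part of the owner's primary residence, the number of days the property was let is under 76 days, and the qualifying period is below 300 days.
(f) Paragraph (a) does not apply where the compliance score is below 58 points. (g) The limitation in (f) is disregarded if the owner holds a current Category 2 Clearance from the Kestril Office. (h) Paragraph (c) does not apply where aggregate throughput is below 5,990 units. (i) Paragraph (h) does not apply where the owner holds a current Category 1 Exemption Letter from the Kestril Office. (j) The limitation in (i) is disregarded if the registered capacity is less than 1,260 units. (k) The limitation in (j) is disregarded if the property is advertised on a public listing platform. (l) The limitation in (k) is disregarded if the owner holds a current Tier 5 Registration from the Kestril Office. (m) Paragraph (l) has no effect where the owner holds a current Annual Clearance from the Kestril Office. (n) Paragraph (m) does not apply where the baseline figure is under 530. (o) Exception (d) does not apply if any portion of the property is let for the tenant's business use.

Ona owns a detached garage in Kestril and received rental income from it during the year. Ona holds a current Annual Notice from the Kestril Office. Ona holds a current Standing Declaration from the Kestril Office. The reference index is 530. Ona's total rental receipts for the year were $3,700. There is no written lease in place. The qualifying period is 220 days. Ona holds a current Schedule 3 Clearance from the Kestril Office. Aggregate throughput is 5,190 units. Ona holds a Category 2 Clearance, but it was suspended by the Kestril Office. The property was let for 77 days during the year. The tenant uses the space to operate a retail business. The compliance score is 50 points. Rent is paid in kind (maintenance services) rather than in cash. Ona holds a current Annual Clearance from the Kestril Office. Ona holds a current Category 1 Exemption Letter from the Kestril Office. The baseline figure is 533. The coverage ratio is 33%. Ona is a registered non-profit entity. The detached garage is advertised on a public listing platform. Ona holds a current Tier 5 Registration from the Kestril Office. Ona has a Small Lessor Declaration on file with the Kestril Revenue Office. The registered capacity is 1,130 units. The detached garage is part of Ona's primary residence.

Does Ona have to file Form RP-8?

Exception (a): the coverage ratio is 33%, meeting the 31% threshold; a current Standing Declaration is held; a Small Lessor Declaration is on file — every condition holds. But applying paragraphs (f)–(g): (f) applies — the compliance score is 50 points, below the 58 points limit. (g), which would lift (f), does not operate here — there is no Category 2 Clearance in force. Exception (a) does not apply.
Exception (b) does not apply: total rental receipts for the year are $3,700, not below $3,540.
Exception (c) is satisfied on its face — the reference index is 530, meeting the 463 threshold; Ona is a registered non-profit; a current Schedule 3 Clearance is held. Applying paragraphs (h)–(n): (h) operates (aggregate throughput is 5,190 units, below the 5,990 units limit), but is itself disapplied by (i): (i) applies — a current Category 1 Exemption Letter is held. (j) operates (the registered capacity is 1,130 units, less than the 1,260 units limit), but is overridden by (k): (k) operates — the property is publicly advertised. (l) applies (a current Tier 5 Registration is held), but is displaced by (m): (m) is triggered — a current Annual Clearance is held. (n), which would lift (m), does not operate here — the baseline figure is 533, not under 530. (c) remains available.
Exception (d)'s conditions are all satisfied: rent is paid in kind; a current Annual Notice is held. But: (o) operates against (d): the space is let for business use. (d) is therefore removed.
Exception (e) does not apply: the number of days the property was let is 77 days, not under 76 days.

No — exception (c) applies; Ona is not required to file Form RP-8.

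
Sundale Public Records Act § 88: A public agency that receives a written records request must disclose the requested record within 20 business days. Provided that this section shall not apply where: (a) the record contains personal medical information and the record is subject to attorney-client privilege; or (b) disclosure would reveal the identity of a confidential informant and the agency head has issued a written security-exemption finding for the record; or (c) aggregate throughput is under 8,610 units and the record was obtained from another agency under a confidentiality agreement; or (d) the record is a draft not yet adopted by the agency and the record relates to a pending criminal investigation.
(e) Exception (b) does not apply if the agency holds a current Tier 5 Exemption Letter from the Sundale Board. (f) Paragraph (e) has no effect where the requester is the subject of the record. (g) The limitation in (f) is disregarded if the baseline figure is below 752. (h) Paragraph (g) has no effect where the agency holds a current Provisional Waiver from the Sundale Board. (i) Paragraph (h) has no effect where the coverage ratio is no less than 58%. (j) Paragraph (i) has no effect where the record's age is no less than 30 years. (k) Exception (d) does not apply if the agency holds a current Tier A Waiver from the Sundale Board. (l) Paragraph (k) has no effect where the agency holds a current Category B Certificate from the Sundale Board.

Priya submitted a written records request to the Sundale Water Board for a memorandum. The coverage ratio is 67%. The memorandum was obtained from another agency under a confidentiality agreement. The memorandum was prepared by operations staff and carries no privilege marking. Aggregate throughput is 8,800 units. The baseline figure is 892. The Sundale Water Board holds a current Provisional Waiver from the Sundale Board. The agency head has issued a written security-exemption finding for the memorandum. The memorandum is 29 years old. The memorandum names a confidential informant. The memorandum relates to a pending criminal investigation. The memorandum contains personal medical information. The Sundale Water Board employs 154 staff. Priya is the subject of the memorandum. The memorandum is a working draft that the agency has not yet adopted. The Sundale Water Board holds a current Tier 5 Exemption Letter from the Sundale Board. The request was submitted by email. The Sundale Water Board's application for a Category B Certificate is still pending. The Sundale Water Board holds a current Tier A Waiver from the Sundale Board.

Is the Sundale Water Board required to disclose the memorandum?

Exception (a) requires that the record is subject to attorney-client privilege; but the memorandum carries no privilege marking, so (a) is unavailable.
Exception (b)'s conditions are all satisfied: the memorandum names a confidential informant; a written security-exemption finding has been issued. As to paragraphs (e)–(j): (e) is triggered (a current Tier 5 Exemption Letter is held), but is overridden by (f): (f) operates against (e): Priya is the subject of the memorandum. (g) is not engaged (the baseline figure is 892, not below 752), so (f) stands. (b) remains available.
Exception (c) fails — aggregate throughput is 8,800 units, not under 8,610 units.
Exception (d)'s conditions are all satisfied: the memorandum is an unadopted draft; the memorandum relates to a pending investigation. But: (k) operates — a current Tier A Waiver is held. (l) does not operate here (no current Category B Certificate is held), so (k) stands. (d) is therefore removed.

No — exception (b) applies; the Sundale Water Board is not required to disclose the memorandum.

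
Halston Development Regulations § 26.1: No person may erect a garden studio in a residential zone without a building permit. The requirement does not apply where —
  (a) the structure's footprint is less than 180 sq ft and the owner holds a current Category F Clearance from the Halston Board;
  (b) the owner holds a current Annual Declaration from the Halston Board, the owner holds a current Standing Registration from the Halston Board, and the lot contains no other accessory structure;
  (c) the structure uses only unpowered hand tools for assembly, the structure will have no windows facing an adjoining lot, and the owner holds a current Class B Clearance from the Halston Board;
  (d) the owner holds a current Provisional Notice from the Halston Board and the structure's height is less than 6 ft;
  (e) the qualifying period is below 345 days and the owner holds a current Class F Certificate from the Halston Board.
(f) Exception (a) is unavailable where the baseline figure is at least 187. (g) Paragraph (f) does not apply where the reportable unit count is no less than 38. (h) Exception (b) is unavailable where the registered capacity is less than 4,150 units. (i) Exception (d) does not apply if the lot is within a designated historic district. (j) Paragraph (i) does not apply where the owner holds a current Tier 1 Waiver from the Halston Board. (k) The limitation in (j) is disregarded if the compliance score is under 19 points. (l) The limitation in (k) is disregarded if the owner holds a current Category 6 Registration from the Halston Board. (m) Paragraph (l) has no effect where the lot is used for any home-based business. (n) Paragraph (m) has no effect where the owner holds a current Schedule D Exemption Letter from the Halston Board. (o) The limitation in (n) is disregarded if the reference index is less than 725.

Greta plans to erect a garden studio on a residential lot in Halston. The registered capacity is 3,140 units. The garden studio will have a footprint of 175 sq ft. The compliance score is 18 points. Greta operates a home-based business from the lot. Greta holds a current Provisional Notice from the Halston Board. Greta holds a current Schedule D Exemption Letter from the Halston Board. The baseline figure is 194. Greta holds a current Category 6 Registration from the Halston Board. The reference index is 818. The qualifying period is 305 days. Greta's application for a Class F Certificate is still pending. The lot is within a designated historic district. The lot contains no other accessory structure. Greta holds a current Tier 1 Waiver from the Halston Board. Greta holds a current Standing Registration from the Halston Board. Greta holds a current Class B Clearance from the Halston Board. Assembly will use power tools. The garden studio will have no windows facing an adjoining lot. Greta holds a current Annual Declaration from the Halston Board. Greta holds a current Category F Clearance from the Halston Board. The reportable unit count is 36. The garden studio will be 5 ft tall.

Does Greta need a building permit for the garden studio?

Exception (a): the structure's footprint is 175 sq ft, less than the 180 sq ft limit; a current Category F Clearance is held — every condition holds. However, paragraphs (f)–(g) must be considered: (f) is engaged — the baseline figure is 194, meeting the 187 threshold. (g) is not engaged (the reportable unit count is 36, short of 38), so (f) stands. Exception (a) does not apply.
Exception (b): a current Annual Declaration is held; a current Standing Registration is held; the lot has no other accessory structure — every condition holds. But applying paragraph (h): (h) operates against (b): the registered capacity is 3,140 units, less than the 4,150 units limit. So (b) is unavailable.
Exception (c) does not apply: assembly uses power tools.
Exception (d) is satisfied on its face — a current Provisional Notice is held; the structure's height is 5 ft, less than the 6 ft limit. Applying paragraphs (i)–(o): (i) would limit (d) — the lot is in a historic district — but (j) sets (i) aside: (j) operates against (i): a current Tier 1 Waiver is held. (k) operates (the compliance score is 18 points, under the 19 points limit), but is overridden by (l): (l) applies — a current Category 6 Registration is held. (m) would limit (l) — a home-based business operates on the lot — but (n) sets (m) aside: (n) applies — a current Schedule D Exemption Letter is held. (o), which would lift (n), is not engaged — the reference index is 818, not less than 725. Exception (d) stands.
Exception (e) requires that the owner holds a current Class F Certificate from the Halston Board; but the Class F Certificate is not current, so (e) is unavailable.

No — exception (d) applies; Greta does not need a building permit.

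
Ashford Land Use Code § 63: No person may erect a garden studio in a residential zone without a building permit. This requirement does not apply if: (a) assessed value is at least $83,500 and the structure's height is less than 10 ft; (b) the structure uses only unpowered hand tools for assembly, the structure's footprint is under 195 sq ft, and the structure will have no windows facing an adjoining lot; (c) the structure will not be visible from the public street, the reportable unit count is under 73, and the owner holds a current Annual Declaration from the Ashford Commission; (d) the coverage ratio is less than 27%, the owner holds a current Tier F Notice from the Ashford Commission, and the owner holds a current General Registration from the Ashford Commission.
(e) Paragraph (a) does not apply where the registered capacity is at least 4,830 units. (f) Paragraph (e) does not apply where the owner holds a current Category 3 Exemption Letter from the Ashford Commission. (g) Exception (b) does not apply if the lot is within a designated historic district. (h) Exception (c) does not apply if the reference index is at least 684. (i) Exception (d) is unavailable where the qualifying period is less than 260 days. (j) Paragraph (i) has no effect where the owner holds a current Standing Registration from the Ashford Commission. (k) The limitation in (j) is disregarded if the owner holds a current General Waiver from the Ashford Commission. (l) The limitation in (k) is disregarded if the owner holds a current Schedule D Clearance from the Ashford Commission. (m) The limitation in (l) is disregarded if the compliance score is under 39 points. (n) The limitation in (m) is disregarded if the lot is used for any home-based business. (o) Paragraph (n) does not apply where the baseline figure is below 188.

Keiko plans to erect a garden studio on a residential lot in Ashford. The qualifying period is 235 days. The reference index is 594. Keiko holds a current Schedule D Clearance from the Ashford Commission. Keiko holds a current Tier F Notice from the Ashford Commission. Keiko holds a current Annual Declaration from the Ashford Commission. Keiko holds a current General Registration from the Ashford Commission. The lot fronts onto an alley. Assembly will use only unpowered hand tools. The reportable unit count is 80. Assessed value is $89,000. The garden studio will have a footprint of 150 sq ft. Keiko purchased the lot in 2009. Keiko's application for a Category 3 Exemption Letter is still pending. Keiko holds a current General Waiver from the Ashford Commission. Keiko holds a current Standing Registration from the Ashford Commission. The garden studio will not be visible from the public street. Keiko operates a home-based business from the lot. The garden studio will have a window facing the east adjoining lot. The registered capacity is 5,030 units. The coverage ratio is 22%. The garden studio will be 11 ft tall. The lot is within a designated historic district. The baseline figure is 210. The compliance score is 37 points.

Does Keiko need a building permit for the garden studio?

No — exception (d) applies; Keiko does not need a building permit.

Exception (a) fails — the structure's height is 11 ft, not less than 10 ft.
Exception (b) requires that the structure will have no windows facing an adjoining lot; but a window faces an adjoining lot, so (b) is unavailable.
Exception (c) fails — the reportable unit count is 80, not under 73.
Exception (d): the coverage ratio is 22%, less than the 27% limit; a current Tier F Notice is held; a current General Registration is held — every condition holds. Considering the limiting provisions: (i) applies (the qualifying period is 235 days, less than the 260 days limit), but is displaced by (j): (j) is engaged — a current Standing Registration is held. (k) would limit (j) — a current General Waiver is held — but (l) sets (k) aside: (l) is engaged — a current Schedule D Clearance is held. (m) would limit (l) — the compliance score is 37 points, under the 39 points limit — but (n) sets (m) aside: (n) operates against (m): a home-based business operates on the lot. (o), which would lift (n), is inapplicable — the baseline figure is 210, not below 188. So (d) applies.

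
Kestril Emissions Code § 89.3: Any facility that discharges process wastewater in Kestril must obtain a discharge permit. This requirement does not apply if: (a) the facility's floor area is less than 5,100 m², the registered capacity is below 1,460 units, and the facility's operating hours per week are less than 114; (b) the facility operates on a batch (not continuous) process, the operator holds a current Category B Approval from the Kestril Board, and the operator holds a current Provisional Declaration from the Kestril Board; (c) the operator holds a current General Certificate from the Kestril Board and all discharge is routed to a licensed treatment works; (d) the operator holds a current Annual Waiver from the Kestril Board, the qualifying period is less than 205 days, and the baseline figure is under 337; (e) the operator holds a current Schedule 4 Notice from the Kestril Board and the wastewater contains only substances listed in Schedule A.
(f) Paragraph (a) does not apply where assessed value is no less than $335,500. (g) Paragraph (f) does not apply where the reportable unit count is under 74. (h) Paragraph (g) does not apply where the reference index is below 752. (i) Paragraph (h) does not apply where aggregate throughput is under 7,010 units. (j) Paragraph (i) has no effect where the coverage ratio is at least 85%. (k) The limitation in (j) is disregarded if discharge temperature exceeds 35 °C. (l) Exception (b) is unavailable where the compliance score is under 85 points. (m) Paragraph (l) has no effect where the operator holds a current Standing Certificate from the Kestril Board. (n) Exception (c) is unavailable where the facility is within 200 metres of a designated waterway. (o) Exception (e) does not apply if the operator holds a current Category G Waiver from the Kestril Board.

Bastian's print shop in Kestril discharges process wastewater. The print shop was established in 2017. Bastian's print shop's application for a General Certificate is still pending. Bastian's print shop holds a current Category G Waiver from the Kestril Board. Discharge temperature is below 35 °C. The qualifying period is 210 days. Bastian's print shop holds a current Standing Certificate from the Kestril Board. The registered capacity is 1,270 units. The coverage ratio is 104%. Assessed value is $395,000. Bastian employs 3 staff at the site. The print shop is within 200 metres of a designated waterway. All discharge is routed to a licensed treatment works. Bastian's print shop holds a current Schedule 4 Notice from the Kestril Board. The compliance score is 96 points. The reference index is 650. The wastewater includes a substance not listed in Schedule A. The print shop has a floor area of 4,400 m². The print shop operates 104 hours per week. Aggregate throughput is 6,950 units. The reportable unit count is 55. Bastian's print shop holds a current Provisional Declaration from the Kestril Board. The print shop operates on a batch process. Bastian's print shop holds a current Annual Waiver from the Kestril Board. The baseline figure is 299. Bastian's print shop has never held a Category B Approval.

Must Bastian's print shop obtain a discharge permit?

Yes — Bastian's print shop must obtain a discharge permit.

Exception (a) is satisfied on its face — the facility's floor area is 4,400 m², less than the 5,100 m² limit; the registered capacity is 1,270 units, below the 1,460 units limit; the facility's operating hours per week are 104, less than the 114 limit. However, paragraphs (f)–(k) must be considered: (f) operates against (a): assessed value is $395,000, meeting the $335,500 threshold. (g) operates (the reportable unit count is 55, under the 74 limit), but is itself disapplied by (h): (h) operates against (g): the reference index is 650, below the 752 limit. (i) would limit (h) — aggregate throughput is 6,950 units, under the 7,010 units limit — but (j) sets (i) aside: (j) is engaged — the coverage ratio is 104%, meeting the 85% threshold. (k), which would lift (j), is not triggered — discharge temperature is below 35 °C. Exception (a) does not apply.
Exception (b) does not apply: there is no Category B Approval in force.
Exception (c) requires that the operator holds a current General Certificate from the Kestril Board; but there is no General Certificate in force, so (c) is unavailable.
Exception (d) requires that the qualifying period is less than 205 days; but the qualifying period is 210 days, not less than 205 days, so (d) is unavailable.
Exception (e) does not apply: the wastewater includes a non-Schedule-A substance.
No exception is made out. Bastian's print shop falls within the general rule.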